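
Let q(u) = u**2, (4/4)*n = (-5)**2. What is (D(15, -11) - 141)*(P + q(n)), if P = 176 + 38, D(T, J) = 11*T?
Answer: 20136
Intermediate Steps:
n = 25 (n = (-5)**2 = 25)
P = 214
(D(15, -11) - 141)*(P + q(n)) = (11*15 - 141)*(214 + 25**2) = (165 - 141)*(214 + 625) = 24*839 = 20136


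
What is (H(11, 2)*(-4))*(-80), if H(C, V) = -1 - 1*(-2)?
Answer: 320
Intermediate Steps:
H(C, V) = 1 (H(C, V) = -1 + 2 = 1)
(H(11, 2)*(-4))*(-80) = (1*(-4))*(-80) = -4*(-80) = 320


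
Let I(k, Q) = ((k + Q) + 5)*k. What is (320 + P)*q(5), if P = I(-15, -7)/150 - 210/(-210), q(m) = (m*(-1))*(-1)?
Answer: 3227/2 ≈ 1613.5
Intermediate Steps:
I(k, Q) = k*(5 + Q + k) (I(k, Q) = ((Q + k) + 5)*k = (5 + Q + k)*k = k*(5 + Q + k))
q(m) = m (q(m) = -m*(-1) = m)
P = 27/10 (P = -15*(5 - 7 - 15)/150 - 210/(-210) = -15*(-17)*(1/150) - 210*(-1/210) = 255*(1/150) + 1 = 17/10 + 1 = 27/10 ≈ 2.7000)
(320 + P)*q(5) = (320 + 27/10)*5 = (3227/10)*5 = 3227/2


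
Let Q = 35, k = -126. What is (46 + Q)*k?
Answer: -10206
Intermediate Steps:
(46 + Q)*k = (46 + 35)*(-126) = 81*(-126) = -10206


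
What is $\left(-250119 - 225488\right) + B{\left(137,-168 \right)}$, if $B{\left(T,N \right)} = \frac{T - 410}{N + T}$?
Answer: $- \frac{14743544}{31} \approx -4.756 \cdot 10^{5}$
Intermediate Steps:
$B{\left(T,N \right)} = \frac{-410 + T}{N + T}$
$\left(-250119 - 225488\right) + B{\left(137,-168 \right)} = \left(-250119 - 225488\right) + \frac{-410 + 137}{-168 + 137} = -475607 + \frac{1}{-31} \left(-273\right) = -475607 - - \frac{273}{31} = -475607 + \frac{273}{31} = - \frac{14743544}{31}$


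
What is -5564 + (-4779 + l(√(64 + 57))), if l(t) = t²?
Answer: -10222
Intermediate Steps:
-5564 + (-4779 + l(√(64 + 57))) = -5564 + (-4779 + (√(64 + 57))²) = -5564 + (-4779 + (√121)²) = -5564 + (-4779 + 11²) = -5564 + (-4779 + 121) = -5564 - 4658 = -10222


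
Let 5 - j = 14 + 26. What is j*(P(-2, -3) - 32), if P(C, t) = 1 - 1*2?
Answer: 1155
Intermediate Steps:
P(C, t) = -1 (P(C, t) = 1 - 2 = -1)
j = -35 (j = 5 - (14 + 26) = 5 - 1*40 = 5 - 40 = -35)
j*(P(-2, -3) - 32) = -35*(-1 - 32) = -35*(-33) = 1155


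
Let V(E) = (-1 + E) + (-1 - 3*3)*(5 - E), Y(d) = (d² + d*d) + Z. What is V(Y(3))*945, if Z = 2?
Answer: 159705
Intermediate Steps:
Y(d) = 2 + 2*d² (Y(d) = (d² + d*d) + 2 = (d² + d²) + 2 = 2*d² + 2 = 2 + 2*d²)
V(E) = -51 + 11*E (V(E) = (-1 + E) + (-1 - 9)*(5 - E) = (-1 + E) - 10*(5 - E) = (-1 + E) + (-50 + 10*E) = -51 + 11*E)
V(Y(3))*945 = (-51 + 11*(2 + 2*3²))*945 = (-51 + 11*(2 + 2*9))*945 = (-51 + 11*(2 + 18))*945 = (-51 + 11*20)*945 = (-51 + 220)*945 = 169*945 = 159705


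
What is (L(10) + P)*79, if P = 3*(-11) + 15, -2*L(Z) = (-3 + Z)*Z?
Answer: -4187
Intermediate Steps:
L(Z) = -Z*(-3 + Z)/2 (L(Z) = -(-3 + Z)*Z/2 = -Z*(-3 + Z)/2)
P = -18 (P = -33 + 15 = -18)
(L(10) + P)*79 = ((1/2)*10*(3 - 1*10) - 18)*79 = ((1/2)*10*(3 - 10) - 18)*79 = ((1/2)*10*(-7) - 18)*79 = (-35 - 18)*79 = -53*79 = -4187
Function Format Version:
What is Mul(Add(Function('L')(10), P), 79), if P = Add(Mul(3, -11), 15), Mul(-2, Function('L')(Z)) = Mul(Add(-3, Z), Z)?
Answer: -4187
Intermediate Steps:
Function('L')(Z) = Mul(Rational(-1, 2), Z, Add(-3, Z)) (Function('L')(Z) = Mul(Rational(-1, 2), Mul(Add(-3, Z), Z)) = Mul(Rational(-1, 2), Mul(Z, Add(-3, Z))) = Mul(Rational(-1, 2), Z, Add(-3, Z)))
P = -18 (P = Add(-33, 15) = -18)
Mul(Add(Function('L')(10), P), 79) = Mul(Add(Mul(Rational(1, 2), 10, Add(3, Mul(-1, 10))), -18), 79) = Mul(Add(Mul(Rational(1, 2), 10, Add(3, -10)), -18), 79) = Mul(Add(Mul(Rational(1, 2), 10, -7), -18), 79) = Mul(Add(-35, -18), 79) = Mul(-53, 79) = -4187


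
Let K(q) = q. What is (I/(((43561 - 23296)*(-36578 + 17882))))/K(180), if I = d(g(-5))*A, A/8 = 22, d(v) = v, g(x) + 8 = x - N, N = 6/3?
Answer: 11/284155830 ≈ 3.8711e-8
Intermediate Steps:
N = 2 (N = 6*(1/3) = 2)
g(x) = -10 + x (g(x) = -8 + (x - 1*2) = -8 + (x - 2) = -8 + (-2 + x) = -10 + x)
A = 176 (A = 8*22 = 176)
I = -2640 (I = (-10 - 5)*176 = -15*176 = -2640)
(I/(((43561 - 23296)*(-36578 + 17882))))/K(180) = -2640*1/((-36578 + 17882)*(43561 - 23296))/180 = -2640/(20265*(-18696))*(1/180) = -2640/(-378874440)*(1/180) = -2640*(-1/378874440)*(1/180) = (22/3157287)*(1/180) = 11/284155830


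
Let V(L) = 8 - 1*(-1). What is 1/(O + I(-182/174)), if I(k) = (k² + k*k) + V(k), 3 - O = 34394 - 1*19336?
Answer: -7569/113866612 ≈ -6.6472e-5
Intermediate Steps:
V(L) = 9 (V(L) = 8 + 1 = 9)
O = -15055 (O = 3 - (34394 - 1*19336) = 3 - (34394 - 19336) = 3 - 1*15058 = 3 - 15058 = -15055)
I(k) = 9 + 2*k² (I(k) = (k² + k*k) + 9 = (k² + k²) + 9 = 2*k² + 9 = 9 + 2*k²)
1/(O + I(-182/174)) = 1/(-15055 + (9 + 2*(-182/174)²)) = 1/(-15055 + (9 + 2*(-182*1/174)²)) = 1/(-15055 + (9 + 2*(-91/87)²)) = 1/(-15055 + (9 + 2*(8281/7569))) = 1/(-15055 + (9 + 16562/7569)) = 1/(-15055 + 84683/7569) = 1/(-113866612/7569) = -7569/113866612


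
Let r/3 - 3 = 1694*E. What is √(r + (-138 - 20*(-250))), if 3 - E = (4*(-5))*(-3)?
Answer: I*√284803 ≈ 533.67*I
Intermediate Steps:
E = -57 (E = 3 - 4*(-5)*(-3) = 3 - (-20)*(-3) = 3 - 1*60 = 3 - 60 = -57)
r = -289665 (r = 9 + 3*(1694*(-57)) = 9 + 3*(-96558) = 9 - 289674 = -289665)
√(r + (-138 - 20*(-250))) = √(-289665 + (-138 - 20*(-250))) = √(-289665 + (-138 + 5000)) = √(-289665 + 4862) = √(-284803) = I*√284803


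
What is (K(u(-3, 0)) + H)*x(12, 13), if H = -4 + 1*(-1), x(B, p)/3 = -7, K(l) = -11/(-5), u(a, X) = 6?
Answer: 294/5 ≈ 58.800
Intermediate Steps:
K(l) = 11/5 (K(l) = -11*(-⅕) = 11/5)
x(B, p) = -21 (x(B, p) = 3*(-7) = -21)
H = -5 (H = -4 - 1 = -5)
(K(u(-3, 0)) + H)*x(12, 13) = (11/5 - 5)*(-21) = -14/5*(-21) = 294/5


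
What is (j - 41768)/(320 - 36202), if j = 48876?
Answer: -3554/17941 ≈ -0.19809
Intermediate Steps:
(j - 41768)/(320 - 36202) = (48876 - 41768)/(320 - 36202) = 7108/(-35882) = 7108*(-1/35882) = -3554/17941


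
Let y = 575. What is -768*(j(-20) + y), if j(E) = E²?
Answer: -748800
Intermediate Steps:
-768*(j(-20) + y) = -768*((-20)² + 575) = -768*(400 + 575) = -768*975 = -748800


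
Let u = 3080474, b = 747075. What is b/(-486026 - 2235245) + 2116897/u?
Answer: 494186471791/1197543508922 ≈ 0.41267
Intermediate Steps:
b/(-486026 - 2235245) + 2116897/u = 747075/(-486026 - 2235245) + 2116897/3080474 = 747075/(-2721271) + 2116897*(1/3080474) = 747075*(-1/2721271) + 2116897/3080474 = -106725/388753 + 2116897/3080474 = 494186471791/1197543508922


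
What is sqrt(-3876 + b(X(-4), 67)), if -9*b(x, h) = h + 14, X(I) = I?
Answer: I*sqrt(3885) ≈ 62.33*I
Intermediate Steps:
b(x, h) = -14/9 - h/9 (b(x, h) = -(h + 14)/9 = -(14 + h)/9 = -14/9 - h/9)
sqrt(-3876 + b(X(-4), 67)) = sqrt(-3876 + (-14/9 - 1/9*67)) = sqrt(-3876 + (-14/9 - 67/9)) = sqrt(-3876 - 9) = sqrt(-3885) = I*sqrt(3885)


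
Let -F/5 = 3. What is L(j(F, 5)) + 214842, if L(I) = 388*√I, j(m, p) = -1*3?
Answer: 214842 + 388*I*√3 ≈ 2.1484e+5 + 672.04*I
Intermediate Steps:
F = -15 (F = -5*3 = -15)
j(m, p) = -3
L(j(F, 5)) + 214842 = 388*√(-3) + 214842 = 388*(I*√3) + 214842 = 388*I*√3 + 214842 = 214842 + 388*I*√3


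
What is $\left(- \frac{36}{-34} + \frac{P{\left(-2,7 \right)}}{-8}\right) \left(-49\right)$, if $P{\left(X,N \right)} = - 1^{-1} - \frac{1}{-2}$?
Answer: $- \frac{14945}{272} \approx -54.945$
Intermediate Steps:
$P{\left(X,N \right)} = - \frac{1}{2}$ ($P{\left(X,N \right)} = \left(-1\right) 1 - - \frac{1}{2} = -1 + \frac{1}{2} = - \frac{1}{2}$)
$\left(- \frac{36}{-34} + \frac{P{\left(-2,7 \right)}}{-8}\right) \left(-49\right) = \left(- \frac{36}{-34} - \frac{1}{2 \left(-8\right)}\right) \left(-49\right) = \left(\left(-36\right) \left(- \frac{1}{34}\right) - - \frac{1}{16}\right) \left(-49\right) = \left(\frac{18}{17} + \frac{1}{16}\right) \left(-49\right) = \frac{305}{272} \left(-49\right) = - \frac{14945}{272}$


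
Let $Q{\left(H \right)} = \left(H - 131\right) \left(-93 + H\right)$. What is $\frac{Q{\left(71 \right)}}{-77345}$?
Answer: $- \frac{264}{15469} \approx -0.017066$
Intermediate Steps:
$Q{\left(H \right)} = \left(-131 + H\right) \left(-93 + H\right)$
$\frac{Q{\left(71 \right)}}{-77345} = \frac{12183 + 71^{2} - 15904}{-77345} = \left(12183 + 5041 - 15904\right) \left(- \frac{1}{77345}\right) = 1320 \left(- \frac{1}{77345}\right) = - \frac{264}{15469}$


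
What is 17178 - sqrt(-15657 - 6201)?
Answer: 17178 - I*sqrt(21858) ≈ 17178.0 - 147.84*I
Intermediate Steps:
17178 - sqrt(-15657 - 6201) = 17178 - sqrt(-21858) = 17178 - I*sqrt(21858)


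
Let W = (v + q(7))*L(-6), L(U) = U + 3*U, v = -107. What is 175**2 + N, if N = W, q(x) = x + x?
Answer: 32857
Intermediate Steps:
L(U) = 4*U
q(x) = 2*x
W = 2232 (W = (-107 + 2*7)*(4*(-6)) = (-107 + 14)*(-24) = -93*(-24) = 2232)
N = 2232
175**2 + N = 175**2 + 2232 = 30625 + 2232 = 32857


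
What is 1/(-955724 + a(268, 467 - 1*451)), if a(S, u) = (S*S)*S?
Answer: 1/18293108 ≈ 5.4665e-8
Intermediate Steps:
a(S, u) = S³ (a(S, u) = S²*S = S³)
1/(-955724 + a(268, 467 - 1*451)) = 1/(-955724 + 268³) = 1/(-955724 + 19248832) = 1/18293108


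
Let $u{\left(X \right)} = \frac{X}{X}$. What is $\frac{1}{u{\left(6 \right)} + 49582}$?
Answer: $\frac{1}{49583} \approx 2.0168 \cdot 10^{-5}$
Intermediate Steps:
$u{\left(X \right)} = 1$
$\frac{1}{u{\left(6 \right)} + 49582} = \frac{1}{1 + 49582} = \frac{1}{49583}$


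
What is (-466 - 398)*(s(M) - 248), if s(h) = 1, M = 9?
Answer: 213408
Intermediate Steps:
(-466 - 398)*(s(M) - 248) = (-466 - 398)*(1 - 248) = -864*(-247) = 213408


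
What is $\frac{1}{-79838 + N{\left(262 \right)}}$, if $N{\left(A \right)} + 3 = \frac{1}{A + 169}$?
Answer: $- \frac{431}{34411470} \approx -1.2525 \cdot 10^{-5}$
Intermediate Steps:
$N{\left(A \right)} = -3 + \frac{1}{169 + A}$ ($N{\left(A \right)} = -3 + \frac{1}{A + 169} = -3 + \frac{1}{169 + A}$)
$\frac{1}{-79838 + N{\left(262 \right)}} = \frac{1}{-79838 + \frac{-506 - 786}{169 + 262}} = \frac{1}{-79838 + \frac{-506 - 786}{431}} = \frac{1}{-79838 + \frac{1}{431} \left(-1292\right)} = \frac{1}{-79838 - \frac{1292}{431}} = \frac{1}{- \frac{34411470}{431}} = - \frac{431}{34411470}$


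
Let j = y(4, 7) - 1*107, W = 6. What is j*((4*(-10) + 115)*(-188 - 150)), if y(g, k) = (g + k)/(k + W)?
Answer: 2691000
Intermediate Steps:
y(g, k) = (g + k)/(6 + k) (y(g, k) = (g + k)/(k + 6) = (g + k)/(6 + k))
j = -1380/13 (j = (4 + 7)/(6 + 7) - 1*107 = 11/13 - 107 = -1380/13 ≈ -106.15)
j*((4*(-10) + 115)*(-188 - 150)) = -1380*(4*(-10) + 115)*(-188 - 150)/13 = -1380*(-40 + 115)*(-338)/13 = -103500*(-338)/13 = -1380/13*(-25350) = 2691000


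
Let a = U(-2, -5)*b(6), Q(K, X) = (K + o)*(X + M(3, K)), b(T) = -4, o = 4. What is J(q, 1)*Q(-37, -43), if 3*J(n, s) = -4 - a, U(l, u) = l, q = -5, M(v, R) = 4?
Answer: -5148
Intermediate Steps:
Q(K, X) = (4 + K)*(4 + X) (Q(K, X) = (K + 4)*(X + 4) = (4 + K)*(4 + X))
a = 8 (a = -2*(-4) = 8)
J(n, s) = -4 (J(n, s) = (-4 - 1*8)/3 = (-4 - 8)/3 = (⅓)*(-12) = -4)
J(q, 1)*Q(-37, -43) = -4*(16 + 4*(-37) + 4*(-43) - 37*(-43)) = -4*(16 - 148 - 172 + 1591) = -4*1287 = -5148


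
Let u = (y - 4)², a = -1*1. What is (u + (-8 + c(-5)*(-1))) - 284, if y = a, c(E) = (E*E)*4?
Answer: -367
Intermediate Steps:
a = -1
c(E) = 4*E² (c(E) = E²*4 = 4*E²)
y = -1
u = 25 (u = (-1 - 4)² = (-5)² = 25)
(u + (-8 + c(-5)*(-1))) - 284 = (25 + (-8 + (4*(-5)²)*(-1))) - 284 = (25 + (-8 + (4*25)*(-1))) - 284 = (25 + (-8 + 100*(-1))) - 284 = (25 + (-8 - 100)) - 284 = (25 - 108) - 284 = -83 - 284 = -367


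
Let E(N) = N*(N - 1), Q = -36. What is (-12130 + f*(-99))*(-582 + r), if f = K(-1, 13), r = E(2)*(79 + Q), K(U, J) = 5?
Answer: 6262000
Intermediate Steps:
E(N) = N*(-1 + N)
r = 86 (r = (2*(-1 + 2))*(79 - 36) = (2*1)*43 = 2*43 = 86)
f = 5
(-12130 + f*(-99))*(-582 + r) = (-12130 + 5*(-99))*(-582 + 86) = (-12130 - 495)*(-496) = -12625*(-496) = 6262000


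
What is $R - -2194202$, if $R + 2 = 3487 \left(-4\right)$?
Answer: $2180252$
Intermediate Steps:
$R = -13950$ ($R = -2 + 3487 \left(-4\right) = -2 - 13948 = -13950$)
$R - -2194202 = -13950 - -2194202 = -13950 + 2194202 = 2180252$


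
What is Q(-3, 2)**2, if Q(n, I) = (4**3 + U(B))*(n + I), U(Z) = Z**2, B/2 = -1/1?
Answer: 4624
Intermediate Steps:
B = -2 (B = 2*(-1/1) = 2*(-1*1) = 2*(-1) = -2)
Q(n, I) = 68*I + 68*n (Q(n, I) = (4**3 + (-2)**2)*(n + I) = (64 + 4)*(I + n) = 68*(I + n) = 68*I + 68*n)
Q(-3, 2)**2 = (68*2 + 68*(-3))**2 = (136 - 204)**2 = (-68)**2 = 4624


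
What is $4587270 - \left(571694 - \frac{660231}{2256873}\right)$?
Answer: $\frac{3020881904693}{752291} \approx 4.0156 \cdot 10^{6}$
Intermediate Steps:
$4587270 - \left(571694 - \frac{660231}{2256873}\right) = 4587270 - \left(571694 - \frac{220077}{752291}\right) = 4587270 - \frac{430080030877}{752291} = \frac{3020881904693}{752291}$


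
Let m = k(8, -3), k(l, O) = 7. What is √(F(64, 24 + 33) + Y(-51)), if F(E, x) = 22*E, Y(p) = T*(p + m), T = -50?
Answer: 2*√902 ≈ 60.067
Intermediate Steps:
m = 7
Y(p) = -350 - 50*p (Y(p) = -50*(p + 7) = -50*(7 + p) = -350 - 50*p)
√(F(64, 24 + 33) + Y(-51)) = √(22*64 + (-350 - 50*(-51))) = √(1408 + (-350 + 2550)) = √(1408 + 2200) = √3608 = 2*√902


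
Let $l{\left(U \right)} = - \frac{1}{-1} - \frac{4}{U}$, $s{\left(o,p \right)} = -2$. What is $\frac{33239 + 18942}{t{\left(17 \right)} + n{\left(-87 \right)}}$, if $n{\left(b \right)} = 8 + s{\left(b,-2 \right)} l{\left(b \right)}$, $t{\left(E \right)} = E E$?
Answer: $\frac{4539747}{25657} \approx 176.94$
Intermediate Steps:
$t{\left(E \right)} = E^{2}$
$l{\left(U \right)} = 1 - \frac{4}{U}$ ($l{\left(U \right)} = \left(-1\right) \left(-1\right) - \frac{4}{U} = 1 - \frac{4}{U}$)
$n{\left(b \right)} = 8 - \frac{2 \left(-4 + b\right)}{b}$ ($n{\left(b \right)} = 8 - 2 \frac{-4 + b}{b} = 8 - \frac{2 \left(-4 + b\right)}{b}$)
$\frac{33239 + 18942}{t{\left(17 \right)} + n{\left(-87 \right)}} = \frac{33239 + 18942}{17^{2} + \left(6 + \frac{8}{-87}\right)} = \frac{52181}{289 + \left(6 + 8 \left(- \frac{1}{87}\right)\right)} = \frac{52181}{289 + \left(6 - \frac{8}{87}\right)} = \frac{52181}{289 + \frac{514}{87}} = \frac{52181}{\frac{25657}{87}} = 52181 \cdot \frac{87}{25657} = \frac{4539747}{25657}$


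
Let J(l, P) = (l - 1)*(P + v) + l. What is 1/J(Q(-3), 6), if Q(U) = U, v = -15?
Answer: 1/33 ≈ 0.030303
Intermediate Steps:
J(l, P) = l + (-1 + l)*(-15 + P) (J(l, P) = (l - 1)*(P - 15) + l = (-1 + l)*(-15 + P) + l = l + (-1 + l)*(-15 + P))
1/J(Q(-3), 6) = 1/(15 - 1*6 - 14*(-3) + 6*(-3)) = 1/(15 - 6 + 42 - 18) = 1/33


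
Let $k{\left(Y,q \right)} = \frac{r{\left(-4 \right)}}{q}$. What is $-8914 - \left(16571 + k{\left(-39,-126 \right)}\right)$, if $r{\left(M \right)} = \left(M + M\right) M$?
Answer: $- \frac{1605539}{63} \approx -25485.0$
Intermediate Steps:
$r{\left(M \right)} = 2 M^{2}$ ($r{\left(M \right)} = 2 M M = 2 M^{2}$)
$k{\left(Y,q \right)} = \frac{32}{q}$ ($k{\left(Y,q \right)} = \frac{2 \left(-4\right)^{2}}{q} = \frac{2 \cdot 16}{q} = \frac{32}{q}$)
$-8914 - \left(16571 + k{\left(-39,-126 \right)}\right) = -8914 - \left(16571 + \frac{32}{-126}\right) = -8914 - \left(16571 + 32 \left(- \frac{1}{126}\right)\right) = -8914 - \left(16571 - \frac{16}{63}\right) = -8914 - \frac{1043957}{63} = - \frac{1605539}{63}$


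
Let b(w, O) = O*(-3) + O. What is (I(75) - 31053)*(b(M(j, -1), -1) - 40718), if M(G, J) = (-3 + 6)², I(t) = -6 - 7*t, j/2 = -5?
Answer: 1285974144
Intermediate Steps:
j = -10 (j = 2*(-5) = -10)
M(G, J) = 9 (M(G, J) = 3² = 9)
b(w, O) = -2*O (b(w, O) = -3*O + O = -2*O)
(I(75) - 31053)*(b(M(j, -1), -1) - 40718) = ((-6 - 7*75) - 31053)*(-2*(-1) - 40718) = ((-6 - 525) - 31053)*(2 - 40718) = (-531 - 31053)*(-40716) = -31584*(-40716) = 1285974144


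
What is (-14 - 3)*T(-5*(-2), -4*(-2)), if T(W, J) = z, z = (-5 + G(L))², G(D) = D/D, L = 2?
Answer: -272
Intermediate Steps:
G(D) = 1
z = 16 (z = (-5 + 1)² = (-4)² = 16)
T(W, J) = 16
(-14 - 3)*T(-5*(-2), -4*(-2)) = (-14 - 3)*16 = -17*16 = -272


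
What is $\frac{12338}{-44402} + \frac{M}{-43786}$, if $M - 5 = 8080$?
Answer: $- \frac{449610919}{972092986} \approx -0.46252$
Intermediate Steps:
$M = 8085$ ($M = 5 + 8080 = 8085$)
$\frac{12338}{-44402} + \frac{M}{-43786} = \frac{12338}{-44402} + \frac{8085}{-43786} = 12338 \left(- \frac{1}{44402}\right) + 8085 \left(- \frac{1}{43786}\right) = - \frac{6169}{22201} - \frac{8085}{43786} = - \frac{449610919}{972092986}$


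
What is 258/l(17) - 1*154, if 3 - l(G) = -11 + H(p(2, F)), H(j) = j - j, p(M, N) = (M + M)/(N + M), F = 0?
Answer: -949/7 ≈ -135.57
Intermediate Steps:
p(M, N) = 2*M/(M + N) (p(M, N) = (2*M)/(M + N) = 2*M/(M + N))
H(j) = 0
l(G) = 14 (l(G) = 3 - (-11 + 0) = 3 - 1*(-11) = 3 + 11 = 14)
258/l(17) - 1*154 = 258/14 - 1*154 = 258*(1/14) - 154 = 129/7 - 154 = -949/7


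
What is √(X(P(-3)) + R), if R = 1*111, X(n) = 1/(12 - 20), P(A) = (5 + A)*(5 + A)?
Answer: √1774/4 ≈ 10.530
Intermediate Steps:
P(A) = (5 + A)²
X(n) = -⅛ (X(n) = 1/(-8) = -⅛)
R = 111
√(X(P(-3)) + R) = √(-⅛ + 111) = √(887/8) = √1774/4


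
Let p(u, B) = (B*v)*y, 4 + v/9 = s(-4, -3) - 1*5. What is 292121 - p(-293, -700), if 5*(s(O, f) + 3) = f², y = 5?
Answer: -29179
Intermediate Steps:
s(O, f) = -3 + f²/5
v = -459/5 (v = -36 + 9*((-3 + (⅕)*(-3)²) - 1*5) = -36 + 9*((-3 + (⅕)*9) - 5) = -36 + 9*((-3 + 9/5) - 5) = -36 + 9*(-6/5 - 5) = -36 + 9*(-31/5) = -36 - 279/5 = -459/5 ≈ -91.800)
p(u, B) = -459*B (p(u, B) = (B*(-459/5))*5 = -459*B/5*5 = -459*B)
292121 - p(-293, -700) = 292121 - (-459)*(-700) = 292121 - 1*321300 = 292121 - 321300 = -29179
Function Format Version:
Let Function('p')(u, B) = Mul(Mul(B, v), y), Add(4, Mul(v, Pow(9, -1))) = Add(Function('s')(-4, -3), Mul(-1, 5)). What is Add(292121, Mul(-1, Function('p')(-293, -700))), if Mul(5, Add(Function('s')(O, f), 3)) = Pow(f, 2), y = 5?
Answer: -29179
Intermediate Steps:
Function('s')(O, f) = Add(-3, Mul(Rational(1, 5), Pow(f, 2)))
v = Rational(-459, 5) (v = Add(-36, Mul(9, Add(Add(-3, Mul(Rational(1, 5), Pow(-3, 2))), Mul(-1, 5)))) = Add(-36, Mul(9, Add(Add(-3, Mul(Rational(1, 5), 9)), -5))) = Add(-36, Mul(9, Add(Add(-3, Rational(9, 5)), -5))) = Add(-36, Mul(9, Add(Rational(-6, 5), -5))) = Add(-36, Mul(9, Rational(-31, 5))) = Add(-36, Rational(-279, 5)) = Rational(-459, 5) ≈ -91.800)
Function('p')(u, B) = Mul(-459, B) (Function('p')(u, B) = Mul(Mul(B, Rational(-459, 5)), 5) = Mul(Mul(Rational(-459, 5), B), 5) = Mul(-459, B))
Add(292121, Mul(-1, Function('p')(-293, -700))) = Add(292121, Mul(-1, Mul(-459, -700))) = Add(292121, Mul(-1, 321300)) = Add(292121, -321300) = -29179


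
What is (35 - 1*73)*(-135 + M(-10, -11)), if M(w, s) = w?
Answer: 5510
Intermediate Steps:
(35 - 1*73)*(-135 + M(-10, -11)) = (35 - 1*73)*(-135 - 10) = (35 - 73)*(-145) = -38*(-145) = 5510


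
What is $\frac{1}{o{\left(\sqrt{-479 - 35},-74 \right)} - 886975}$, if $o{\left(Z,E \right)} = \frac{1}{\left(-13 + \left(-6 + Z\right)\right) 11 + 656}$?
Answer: $\frac{- 11 \sqrt{514} + 447 i}{- 396477824 i + 9756725 \sqrt{514}} \approx -1.1274 \cdot 10^{-6} + 1.3323 \cdot 10^{-15} i$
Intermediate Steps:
$o{\left(Z,E \right)} = \frac{1}{447 + 11 Z}$ ($o{\left(Z,E \right)} = \frac{1}{\left(-19 + Z\right) 11 + 656} = \frac{1}{\left(-209 + 11 Z\right) + 656} = \frac{1}{447 + 11 Z}$)
$\frac{1}{o{\left(\sqrt{-479 - 35},-74 \right)} - 886975} = \frac{1}{\frac{1}{447 + 11 \sqrt{-479 - 35}} - 886975} = \frac{1}{\frac{1}{447 + 11 \sqrt{-514}} - 886975} = \frac{1}{\frac{1}{447 + 11 i \sqrt{514}} - 886975} = \frac{1}{-886975 + \frac{1}{447 + 11 i \sqrt{514}}}$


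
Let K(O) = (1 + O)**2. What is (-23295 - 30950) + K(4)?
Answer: -54220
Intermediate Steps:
(-23295 - 30950) + K(4) = (-23295 - 30950) + (1 + 4)**2 = -54245 + 5**2 = -54245 + 25 = -54220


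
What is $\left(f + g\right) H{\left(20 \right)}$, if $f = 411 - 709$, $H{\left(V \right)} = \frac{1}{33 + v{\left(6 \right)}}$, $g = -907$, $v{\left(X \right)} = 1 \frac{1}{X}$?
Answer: $- \frac{7230}{199} \approx -36.332$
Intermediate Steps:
$v{\left(X \right)} = \frac{1}{X}$
$H{\left(V \right)} = \frac{6}{199}$ ($H{\left(V \right)} = \frac{1}{33 + \frac{1}{6}} = \frac{1}{\frac{199}{6}} = \frac{6}{199}$)
$f = -298$ ($f = 411 - 709 = -298$)
$\left(f + g\right) H{\left(20 \right)} = \left(-298 - 907\right) \frac{6}{199} = \left(-1205\right) \frac{6}{199} = - \frac{7230}{199}$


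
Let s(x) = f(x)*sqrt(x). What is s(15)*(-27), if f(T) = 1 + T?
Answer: -432*sqrt(15) ≈ -1673.1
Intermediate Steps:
s(x) = sqrt(x)*(1 + x) (s(x) = (1 + x)*sqrt(x) = sqrt(x)*(1 + x))
s(15)*(-27) = (sqrt(15)*(1 + 15))*(-27) = (sqrt(15)*16)*(-27) = (16*sqrt(15))*(-27) = -432*sqrt(15)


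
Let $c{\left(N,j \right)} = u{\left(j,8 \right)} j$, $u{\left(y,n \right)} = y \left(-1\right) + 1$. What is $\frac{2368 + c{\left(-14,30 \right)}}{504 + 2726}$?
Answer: $\frac{749}{1615} \approx 0.46378$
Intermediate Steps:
$u{\left(y,n \right)} = 1 - y$ ($u{\left(y,n \right)} = - y + 1 = 1 - y$)
$c{\left(N,j \right)} = j \left(1 - j\right)$ ($c{\left(N,j \right)} = \left(1 - j\right) j = j \left(1 - j\right)$)
$\frac{2368 + c{\left(-14,30 \right)}}{504 + 2726} = \frac{2368 + 30 \left(1 - 30\right)}{504 + 2726} = \frac{2368 + 30 \left(1 - 30\right)}{3230} = \left(2368 + 30 \left(-29\right)\right) \frac{1}{3230} = \left(2368 - 870\right) \frac{1}{3230} = 1498 \cdot \frac{1}{3230} = \frac{749}{1615}$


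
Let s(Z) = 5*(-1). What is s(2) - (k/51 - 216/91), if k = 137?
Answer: -24656/4641 ≈ -5.3126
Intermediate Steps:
s(Z) = -5
s(2) - (k/51 - 216/91) = -5 - (137/51 - 216/91) = -5 - 1*1451/4641 = -5 - 1451/4641 = -24656/4641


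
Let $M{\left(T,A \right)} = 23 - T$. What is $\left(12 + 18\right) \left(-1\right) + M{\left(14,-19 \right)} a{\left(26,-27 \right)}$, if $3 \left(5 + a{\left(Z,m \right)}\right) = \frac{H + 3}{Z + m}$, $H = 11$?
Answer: $-117$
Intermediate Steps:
$a{\left(Z,m \right)} = -5 + \frac{14}{3 \left(Z + m\right)}$ ($a{\left(Z,m \right)} = -5 + \frac{\left(11 + 3\right) \frac{1}{Z + m}}{3} = -5 + \frac{14 \frac{1}{Z + m}}{3} = -5 + \frac{14}{3 \left(Z + m\right)}$)
$\left(12 + 18\right) \left(-1\right) + M{\left(14,-19 \right)} a{\left(26,-27 \right)} = \left(12 + 18\right) \left(-1\right) + \left(23 - 14\right) \frac{\frac{14}{3} - 130 - -135}{26 - 27} = 30 \left(-1\right) + \left(23 - 14\right) \frac{\frac{14}{3} - 130 + 135}{-1} = -30 + 9 \left(\left(-1\right) \frac{29}{3}\right) = -30 + 9 \left(- \frac{29}{3}\right) = -30 - 87 = -117$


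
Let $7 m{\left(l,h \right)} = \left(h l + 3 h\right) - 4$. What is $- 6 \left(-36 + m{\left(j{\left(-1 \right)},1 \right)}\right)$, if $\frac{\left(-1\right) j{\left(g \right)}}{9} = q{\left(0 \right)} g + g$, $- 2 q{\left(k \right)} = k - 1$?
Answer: $\frac{1437}{7} \approx 205.29$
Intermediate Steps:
$q{\left(k \right)} = \frac{1}{2} - \frac{k}{2}$ ($q{\left(k \right)} = - \frac{k - 1}{2} = - \frac{-1 + k}{2} = \frac{1}{2} - \frac{k}{2}$)
$j{\left(g \right)} = - \frac{27 g}{2}$ ($j{\left(g \right)} = - 9 \left(\left(\frac{1}{2} - 0\right) g + g\right) = - 9 \left(\left(\frac{1}{2} + 0\right) g + g\right) = - 9 \left(\frac{g}{2} + g\right) = - 9 \frac{3 g}{2} = - \frac{27 g}{2}$)
$m{\left(l,h \right)} = - \frac{4}{7} + \frac{3 h}{7} + \frac{h l}{7}$ ($m{\left(l,h \right)} = \frac{\left(h l + 3 h\right) - 4}{7} = \frac{\left(3 h + h l\right) - 4}{7} = \frac{-4 + 3 h + h l}{7} = - \frac{4}{7} + \frac{3 h}{7} + \frac{h l}{7}$)
$- 6 \left(-36 + m{\left(j{\left(-1 \right)},1 \right)}\right) = - 6 \left(-36 + \left(- \frac{4}{7} + \frac{3}{7} \cdot 1 + \frac{1}{7} \cdot 1 \left(\left(- \frac{27}{2}\right) \left(-1\right)\right)\right)\right) = - 6 \left(-36 + \left(- \frac{4}{7} + \frac{3}{7} + \frac{1}{7} \cdot 1 \cdot \frac{27}{2}\right)\right) = - 6 \left(-36 + \left(- \frac{4}{7} + \frac{3}{7} + \frac{27}{14}\right)\right) = - 6 \left(-36 + \frac{25}{14}\right) = \left(-6\right) \left(- \frac{479}{14}\right) = \frac{1437}{7}$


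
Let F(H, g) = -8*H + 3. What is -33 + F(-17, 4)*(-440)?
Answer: -61193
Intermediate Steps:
F(H, g) = 3 - 8*H
-33 + F(-17, 4)*(-440) = -33 + (3 - 8*(-17))*(-440) = -33 + (3 + 136)*(-440) = -33 + 139*(-440) = -33 - 61160 = -61193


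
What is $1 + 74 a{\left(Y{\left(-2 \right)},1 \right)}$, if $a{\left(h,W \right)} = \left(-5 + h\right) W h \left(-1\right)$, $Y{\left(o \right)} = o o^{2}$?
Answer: $-7695$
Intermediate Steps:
$Y{\left(o \right)} = o^{3}$
$a{\left(h,W \right)} = - W h \left(-5 + h\right)$ ($a{\left(h,W \right)} = W \left(-5 + h\right) h \left(-1\right) = W h \left(-5 + h\right) \left(-1\right) = - W h \left(-5 + h\right)$)
$1 + 74 a{\left(Y{\left(-2 \right)},1 \right)} = 1 + 74 \cdot 1 \left(-2\right)^{3} \left(5 - \left(-2\right)^{3}\right) = 1 + 74 \cdot 1 \left(-8\right) \left(5 - -8\right) = 1 + 74 \cdot 1 \left(-8\right) \left(5 + 8\right) = 1 + 74 \cdot 1 \left(-8\right) 13 = 1 + 74 \left(-104\right) = 1 - 7696 = -7695$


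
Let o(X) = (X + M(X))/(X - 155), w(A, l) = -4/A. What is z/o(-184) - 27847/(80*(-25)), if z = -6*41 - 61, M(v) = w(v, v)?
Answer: -3113015613/5642000 ≈ -551.76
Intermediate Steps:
M(v) = -4/v
o(X) = (X - 4/X)/(-155 + X) (o(X) = (X - 4/X)/(X - 155) = (X - 4/X)/(-155 + X))
z = -307 (z = -246 - 61 = -307)
z/o(-184) - 27847/(80*(-25)) = -307*(-184*(-155 - 184)/(-4 + (-184)²)) - 27847/(80*(-25)) = -307*62376/(-4 + 33856) - 27847/(-2000) = -307/((-1/184*(-1/339)*33852)) - 27847*(-1/2000) = -307/2821/5198 + 27847/2000 = -307*5198/2821 + 27847/2000 = -1595786/2821 + 27847/2000 = -3113015613/5642000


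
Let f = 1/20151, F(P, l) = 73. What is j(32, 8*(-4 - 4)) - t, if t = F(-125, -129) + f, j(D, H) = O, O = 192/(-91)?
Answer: -137732176/1833741 ≈ -75.110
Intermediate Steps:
O = -192/91 (O = 192*(-1/91) = -192/91 ≈ -2.1099)
f = 1/20151 ≈ 4.9625e-5
j(D, H) = -192/91
t = 1471024/20151 (t = 73 + 1/20151 = 1471024/20151 ≈ 73.000)
j(32, 8*(-4 - 4)) - t = -192/91 - 1*1471024/20151 = -192/91 - 1471024/20151 = -137732176/1833741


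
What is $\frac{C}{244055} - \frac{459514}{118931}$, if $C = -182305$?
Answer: $- \frac{1408720055}{305533739} \approx -4.6107$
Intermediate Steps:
$\frac{C}{244055} - \frac{459514}{118931} = - \frac{182305}{244055} - \frac{459514}{118931} = \left(-182305\right) \frac{1}{244055} - \frac{459514}{118931} = - \frac{1919}{2569} - \frac{459514}{118931} = - \frac{1408720055}{305533739}$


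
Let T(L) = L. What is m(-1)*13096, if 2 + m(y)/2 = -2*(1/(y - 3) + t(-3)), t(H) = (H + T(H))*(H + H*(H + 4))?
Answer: -1925112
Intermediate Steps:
t(H) = 2*H*(H + H*(4 + H)) (t(H) = (H + H)*(H + H*(H + 4)) = (2*H)*(H + H*(4 + H)) = 2*H*(H + H*(4 + H)))
m(y) = -148 - 4/(-3 + y) (m(y) = -4 + 2*(-2*(1/(y - 3) + 2*(-3)²*(5 - 3))) = -4 + 2*(-2*(1/(-3 + y) + 2*9*2)) = -4 + 2*(-2*(1/(-3 + y) + 36)) = -4 + 2*(-2*(36 + 1/(-3 + y))) = -4 + 2*(-72 - 2/(-3 + y)) = -4 + (-144 - 4/(-3 + y)) = -148 - 4/(-3 + y))
m(-1)*13096 = (4*(110 - 37*(-1))/(-3 - 1))*13096 = (4*(110 + 37)/(-4))*13096 = (4*(-¼)*147)*13096 = -147*13096 = -1925112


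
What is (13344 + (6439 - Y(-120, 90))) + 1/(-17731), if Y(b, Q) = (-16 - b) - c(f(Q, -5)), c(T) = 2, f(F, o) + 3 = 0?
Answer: 348963810/17731 ≈ 19681.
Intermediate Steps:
f(F, o) = -3 (f(F, o) = -3 + 0 = -3)
Y(b, Q) = -18 - b (Y(b, Q) = (-16 - b) - 1*2 = (-16 - b) - 2 = -18 - b)
(13344 + (6439 - Y(-120, 90))) + 1/(-17731) = (13344 + (6439 - (-18 - 1*(-120)))) + 1/(-17731) = (13344 + (6439 - (-18 + 120))) - 1/17731 = (13344 + (6439 - 1*102)) - 1/17731 = (13344 + (6439 - 102)) - 1/17731 = (13344 + 6337) - 1/17731 = 19681 - 1/17731 = 348963810/17731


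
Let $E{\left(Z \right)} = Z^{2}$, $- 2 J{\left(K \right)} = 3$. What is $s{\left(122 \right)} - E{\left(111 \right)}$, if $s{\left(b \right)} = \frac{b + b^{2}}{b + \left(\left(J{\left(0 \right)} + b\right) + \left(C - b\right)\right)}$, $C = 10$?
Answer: $- \frac{1061923}{87} \approx -12206.0$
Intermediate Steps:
$J{\left(K \right)} = - \frac{3}{2}$ ($J{\left(K \right)} = \left(- \frac{1}{2}\right) 3 = - \frac{3}{2}$)
$s{\left(b \right)} = \frac{b + b^{2}}{\frac{17}{2} + b}$ ($s{\left(b \right)} = \frac{b + b^{2}}{b + \left(\left(- \frac{3}{2} + b\right) - \left(-10 + b\right)\right)} = \frac{b + b^{2}}{b + \frac{17}{2}} = \frac{b + b^{2}}{\frac{17}{2} + b}$)
$s{\left(122 \right)} - E{\left(111 \right)} = 2 \cdot 122 \frac{1}{17 + 2 \cdot 122} \left(1 + 122\right) - 111^{2} = 2 \cdot 122 \frac{1}{17 + 244} \cdot 123 - 12321 = 2 \cdot 122 \cdot \frac{1}{261} \cdot 123 - 12321 = \frac{10004}{87} - 12321 = - \frac{1061923}{87}$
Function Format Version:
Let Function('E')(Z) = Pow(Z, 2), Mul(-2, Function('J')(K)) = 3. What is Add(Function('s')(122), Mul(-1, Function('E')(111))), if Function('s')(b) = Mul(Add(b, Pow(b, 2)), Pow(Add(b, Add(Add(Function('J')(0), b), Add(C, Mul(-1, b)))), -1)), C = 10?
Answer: Rational(-1061923, 87) ≈ -12206.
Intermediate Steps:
Function('J')(K) = Rational(-3, 2) (Function('J')(K) = Mul(Rational(-1, 2), 3) = Rational(-3, 2))
Function('s')(b) = Mul(Pow(Add(Rational(17, 2), b), -1), Add(b, Pow(b, 2))) (Function('s')(b) = Mul(Add(b, Pow(b, 2)), Pow(Add(b, Add(Add(Rational(-3, 2), b), Add(10, Mul(-1, b)))), -1)) = Mul(Add(b, Pow(b, 2)), Pow(Add(b, Rational(17, 2)), -1)) = Mul(Add(b, Pow(b, 2)), Pow(Add(Rational(17, 2), b), -1)) = Mul(Pow(Add(Rational(17, 2), b), -1), Add(b, Pow(b, 2))))
Add(Function('s')(122), Mul(-1, Function('E')(111))) = Add(Mul(2, 122, Pow(Add(17, Mul(2, 122)), -1), Add(1, 122)), Mul(-1, Pow(111, 2))) = Add(Mul(2, 122, Pow(Add(17, 244), -1), 123), Mul(-1, 12321)) = Add(Mul(2, 122, Pow(261, -1), 123), -12321) = Add(Mul(2, 122, Rational(1, 261), 123), -12321) = Add(Rational(10004, 87), -12321) = Rational(-1061923, 87)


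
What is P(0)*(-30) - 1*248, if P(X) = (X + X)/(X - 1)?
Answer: -248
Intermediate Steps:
P(X) = 2*X/(-1 + X) (P(X) = (2*X)/(-1 + X) = 2*X/(-1 + X))
P(0)*(-30) - 1*248 = (2*0/(-1 + 0))*(-30) - 1*248 = (2*0/(-1))*(-30) - 248 = (2*0*(-1))*(-30) - 248 = 0*(-30) - 248 = 0 - 248 = -248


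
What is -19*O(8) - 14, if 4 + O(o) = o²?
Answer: -1154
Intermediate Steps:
O(o) = -4 + o²
-19*O(8) - 14 = -19*(-4 + 8²) - 14 = -19*(-4 + 64) - 14 = -19*60 - 14 = -1140 - 14 = -1154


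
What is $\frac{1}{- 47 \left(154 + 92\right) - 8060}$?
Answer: $- \frac{1}{19622} \approx -5.0963 \cdot 10^{-5}$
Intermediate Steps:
$\frac{1}{- 47 \left(154 + 92\right) - 8060} = \frac{1}{\left(-47\right) 246 - 8060} = \frac{1}{-11562 - 8060} = \frac{1}{-19622} = - \frac{1}{19622}$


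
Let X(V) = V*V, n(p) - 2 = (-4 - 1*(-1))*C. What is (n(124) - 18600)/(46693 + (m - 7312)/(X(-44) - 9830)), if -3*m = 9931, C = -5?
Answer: -440082606/1105815493 ≈ -0.39797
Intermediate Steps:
m = -9931/3 (m = -1/3*9931 = -9931/3 ≈ -3310.3)
n(p) = 17 (n(p) = 2 + (-4 - 1*(-1))*(-5) = 2 + (-4 + 1)*(-5) = 2 - 3*(-5) = 2 + 15 = 17)
X(V) = V**2
(n(124) - 18600)/(46693 + (m - 7312)/(X(-44) - 9830)) = (17 - 18600)/(46693 + (-9931/3 - 7312)/((-44)**2 - 9830)) = -18583/(46693 - 31867/(3*(1936 - 9830))) = -18583/(46693 - 31867/3/(-7894)) = -18583/(46693 - 31867/3*(-1/7894)) = -18583/(46693 + 31867/23682) = -18583/1105815493/23682 = -18583*23682/1105815493 = -440082606/1105815493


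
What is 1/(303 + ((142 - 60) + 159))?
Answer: 1/544 ≈ 0.0018382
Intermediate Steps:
1/(303 + ((142 - 60) + 159)) = 1/(303 + (82 + 159)) = 1/(303 + 241) = 1/544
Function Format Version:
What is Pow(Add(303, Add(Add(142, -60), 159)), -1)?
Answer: Rational(1, 544) ≈ 0.0018382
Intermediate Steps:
Pow(Add(303, Add(Add(142, -60), 159)), -1) = Pow(Add(303, Add(82, 159)), -1) = Pow(Add(303, 241), -1) = Pow(544, -1) = Rational(1, 544)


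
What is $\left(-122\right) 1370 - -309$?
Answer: $-166831$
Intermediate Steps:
$\left(-122\right) 1370 - -309 = -167140 + 309 = -166831$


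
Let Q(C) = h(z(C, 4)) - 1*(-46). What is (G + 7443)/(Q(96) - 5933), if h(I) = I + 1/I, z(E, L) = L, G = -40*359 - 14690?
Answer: 86428/23531 ≈ 3.6729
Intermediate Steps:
G = -29050 (G = -14360 - 14690 = -29050)
h(I) = I + 1/I
Q(C) = 201/4 (Q(C) = (4 + 1/4) - 1*(-46) = (4 + ¼) + 46 = 17/4 + 46 = 201/4)
(G + 7443)/(Q(96) - 5933) = (-29050 + 7443)/(201/4 - 5933) = -21607/(-23531/4) = -21607*(-4/23531) = 86428/23531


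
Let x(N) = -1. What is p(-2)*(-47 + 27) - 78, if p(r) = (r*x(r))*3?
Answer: -198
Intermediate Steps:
p(r) = -3*r (p(r) = (r*(-1))*3 = -r*3 = -3*r)
p(-2)*(-47 + 27) - 78 = (-3*(-2))*(-47 + 27) - 78 = 6*(-20) - 78 = -120 - 78 = -198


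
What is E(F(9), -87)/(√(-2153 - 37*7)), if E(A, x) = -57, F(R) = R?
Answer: 19*I*√67/134 ≈ 1.1606*I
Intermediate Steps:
E(F(9), -87)/(√(-2153 - 37*7)) = -57/√(-2153 - 37*7) = -57/√(-2153 - 259) = -57*(-I*√67/402) = -(-19)*I*√67/134 = 19*I*√67/134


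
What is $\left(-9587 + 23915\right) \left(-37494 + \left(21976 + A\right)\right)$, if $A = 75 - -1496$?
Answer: $-199832616$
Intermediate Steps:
$A = 1571$ ($A = 75 + 1496 = 1571$)
$\left(-9587 + 23915\right) \left(-37494 + \left(21976 + A\right)\right) = \left(-9587 + 23915\right) \left(-37494 + \left(21976 + 1571\right)\right) = 14328 \left(-37494 + 23547\right) = 14328 \left(-13947\right) = -199832616$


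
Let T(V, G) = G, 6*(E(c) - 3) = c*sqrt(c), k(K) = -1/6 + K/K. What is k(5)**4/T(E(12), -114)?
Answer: -625/147744 ≈ -0.0042303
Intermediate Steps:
k(K) = 5/6 (k(K) = -1*1/6 + 1 = -1/6 + 1 = 5/6)
E(c) = 3 + c**(3/2)/6 (E(c) = 3 + (c*sqrt(c))/6 = 3 + c**(3/2)/6)
k(5)**4/T(E(12), -114) = (5/6)**4/(-114) = (625/1296)*(-1/114) = -625/147744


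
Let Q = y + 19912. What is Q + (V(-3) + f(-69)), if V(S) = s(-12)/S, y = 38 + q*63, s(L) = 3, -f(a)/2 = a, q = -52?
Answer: 16811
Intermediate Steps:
f(a) = -2*a
y = -3238 (y = 38 - 52*63 = 38 - 3276 = -3238)
Q = 16674 (Q = -3238 + 19912 = 16674)
V(S) = 3/S
Q + (V(-3) + f(-69)) = 16674 + (3/(-3) - 2*(-69)) = 16674 + (3*(-1/3) + 138) = 16674 + (-1 + 138) = 16674 + 137 = 16811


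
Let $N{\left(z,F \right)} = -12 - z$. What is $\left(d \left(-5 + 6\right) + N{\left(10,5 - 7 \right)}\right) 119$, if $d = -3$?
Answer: $-2975$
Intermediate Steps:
$\left(d \left(-5 + 6\right) + N{\left(10,5 - 7 \right)}\right) 119 = \left(- 3 \left(-5 + 6\right) - 22\right) 119 = \left(\left(-3\right) 1 - 22\right) 119 = \left(-3 - 22\right) 119 = \left(-25\right) 119 = -2975$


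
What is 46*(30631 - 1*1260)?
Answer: 1351066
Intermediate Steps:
46*(30631 - 1*1260) = 46*(30631 - 1260) = 46*29371 = 1351066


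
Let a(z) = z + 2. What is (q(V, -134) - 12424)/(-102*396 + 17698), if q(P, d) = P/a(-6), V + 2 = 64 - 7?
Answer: 49751/90776 ≈ 0.54806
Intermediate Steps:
a(z) = 2 + z
V = 55 (V = -2 + (64 - 7) = -2 + 57 = 55)
q(P, d) = -P/4 (q(P, d) = P/(2 - 6) = P/(-4) = P*(-¼) = -P/4)
(q(V, -134) - 12424)/(-102*396 + 17698) = (-¼*55 - 12424)/(-102*396 + 17698) = (-55/4 - 12424)/(-40392 + 17698) = -49751/4/(-22694) = -49751/4*(-1/22694) = 49751/90776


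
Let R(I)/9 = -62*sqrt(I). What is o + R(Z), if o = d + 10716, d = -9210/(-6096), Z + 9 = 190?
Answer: 10888991/1016 - 558*sqrt(181) ≈ 3210.4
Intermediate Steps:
Z = 181 (Z = -9 + 190 = 181)
d = 1535/1016 (d = -9210*(-1/6096) = 1535/1016 ≈ 1.5108)
R(I) = -558*sqrt(I) (R(I) = 9*(-62*sqrt(I)) = -558*sqrt(I))
o = 10888991/1016 (o = 1535/1016 + 10716 = 10888991/1016 ≈ 10718.)
o + R(Z) = 10888991/1016 - 558*sqrt(181)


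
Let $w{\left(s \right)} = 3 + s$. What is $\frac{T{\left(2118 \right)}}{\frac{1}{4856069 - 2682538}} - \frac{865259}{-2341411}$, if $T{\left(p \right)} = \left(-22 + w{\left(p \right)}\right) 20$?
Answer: $\frac{213641651887142439}{2341411} \approx 9.1245 \cdot 10^{10}$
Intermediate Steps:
$T{\left(p \right)} = -380 + 20 p$ ($T{\left(p \right)} = \left(-22 + \left(3 + p\right)\right) 20 = \left(-19 + p\right) 20 = -380 + 20 p$)
$\frac{T{\left(2118 \right)}}{\frac{1}{4856069 - 2682538}} - \frac{865259}{-2341411} = \frac{-380 + 20 \cdot 2118}{\frac{1}{4856069 - 2682538}} - \frac{865259}{-2341411} = \frac{-380 + 42360}{\frac{1}{2173531}} - - \frac{865259}{2341411} = 41980 \frac{1}{\frac{1}{2173531}} + \frac{865259}{2341411} = 41980 \cdot 2173531 + \frac{865259}{2341411} = 91244831380 + \frac{865259}{2341411} = \frac{213641651887142439}{2341411}$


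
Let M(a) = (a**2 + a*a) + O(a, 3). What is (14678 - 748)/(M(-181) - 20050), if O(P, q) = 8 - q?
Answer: 13930/45477 ≈ 0.30631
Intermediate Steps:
M(a) = 5 + 2*a**2 (M(a) = (a**2 + a*a) + (8 - 1*3) = (a**2 + a**2) + (8 - 3) = 2*a**2 + 5 = 5 + 2*a**2)
(14678 - 748)/(M(-181) - 20050) = (14678 - 748)/((5 + 2*(-181)**2) - 20050) = 13930/((5 + 2*32761) - 20050) = 13930/((5 + 65522) - 20050) = 13930/(65527 - 20050) = 13930/45477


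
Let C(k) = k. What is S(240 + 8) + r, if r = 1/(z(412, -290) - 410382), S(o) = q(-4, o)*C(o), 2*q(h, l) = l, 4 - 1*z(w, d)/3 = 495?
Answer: 12665364959/411855 ≈ 30752.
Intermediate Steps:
z(w, d) = -1473 (z(w, d) = 12 - 3*495 = 12 - 1485 = -1473)
q(h, l) = l/2
S(o) = o**2/2 (S(o) = (o/2)*o = o**2/2)
r = -1/411855 (r = 1/(-1473 - 410382) = 1/(-411855) = -1/411855 ≈ -2.4280e-6)
S(240 + 8) + r = (240 + 8)**2/2 - 1/411855 = (1/2)*248**2 - 1/411855 = (1/2)*61504 - 1/411855 = 30752 - 1/411855 = 12665364959/411855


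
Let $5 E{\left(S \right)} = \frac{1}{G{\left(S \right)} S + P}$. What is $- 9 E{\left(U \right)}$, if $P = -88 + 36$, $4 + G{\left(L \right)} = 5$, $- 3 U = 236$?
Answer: $\frac{27}{1960} \approx 0.013776$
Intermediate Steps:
$U = - \frac{236}{3}$ ($U = \left(- \frac{1}{3}\right) 236 = - \frac{236}{3} \approx -78.667$)
$G{\left(L \right)} = 1$ ($G{\left(L \right)} = -4 + 5 = 1$)
$P = -52$
$E{\left(S \right)} = \frac{1}{5 \left(-52 + S\right)}$ ($E{\left(S \right)} = \frac{1}{5 \left(1 S - 52\right)} = \frac{1}{5 \left(S - 52\right)} = \frac{1}{5 \left(-52 + S\right)}$)
$- 9 E{\left(U \right)} = - 9 \frac{1}{5 \left(-52 - \frac{236}{3}\right)} = - 9 \frac{1}{5 \left(- \frac{392}{3}\right)} = - 9 \cdot \frac{1}{5} \left(- \frac{3}{392}\right) = \left(-9\right) \left(- \frac{3}{1960}\right) = \frac{27}{1960}$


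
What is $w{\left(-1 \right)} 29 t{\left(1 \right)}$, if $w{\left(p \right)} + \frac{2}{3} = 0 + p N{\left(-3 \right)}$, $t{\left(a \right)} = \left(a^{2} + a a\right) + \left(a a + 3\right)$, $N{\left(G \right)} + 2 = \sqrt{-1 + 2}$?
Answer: $58$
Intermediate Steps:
$N{\left(G \right)} = -1$ ($N{\left(G \right)} = -2 + \sqrt{-1 + 2} = -2 + \sqrt{1} = -2 + 1 = -1$)
$t{\left(a \right)} = 3 + 3 a^{2}$ ($t{\left(a \right)} = \left(a^{2} + a^{2}\right) + \left(a^{2} + 3\right) = 2 a^{2} + \left(3 + a^{2}\right) = 3 + 3 a^{2}$)
$w{\left(p \right)} = - \frac{2}{3} - p$ ($w{\left(p \right)} = - \frac{2}{3} + \left(0 + p \left(-1\right)\right) = - \frac{2}{3} + \left(0 - p\right) = - \frac{2}{3} - p$)
$w{\left(-1 \right)} 29 t{\left(1 \right)} = \left(- \frac{2}{3} - -1\right) 29 \left(3 + 3 \cdot 1^{2}\right) = \left(- \frac{2}{3} + 1\right) 29 \left(3 + 3 \cdot 1\right) = \frac{1}{3} \cdot 29 \left(3 + 3\right) = \frac{29}{3} \cdot 6 = 58$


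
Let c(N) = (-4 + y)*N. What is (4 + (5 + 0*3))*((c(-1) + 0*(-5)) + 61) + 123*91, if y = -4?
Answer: 11814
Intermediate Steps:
c(N) = -8*N (c(N) = (-4 - 4)*N = -8*N)
(4 + (5 + 0*3))*((c(-1) + 0*(-5)) + 61) + 123*91 = (4 + (5 + 0*3))*((-8*(-1) + 0*(-5)) + 61) + 123*91 = (4 + (5 + 0))*((8 + 0) + 61) + 11193 = (4 + 5)*(8 + 61) + 11193 = 9*69 + 11193 = 621 + 11193 = 11814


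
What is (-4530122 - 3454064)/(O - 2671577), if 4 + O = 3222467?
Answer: -570299/39349 ≈ -14.493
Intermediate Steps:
O = 3222463 (O = -4 + 3222467 = 3222463)
(-4530122 - 3454064)/(O - 2671577) = (-4530122 - 3454064)/(3222463 - 2671577) = -7984186/550886 = -7984186*1/550886 = -570299/39349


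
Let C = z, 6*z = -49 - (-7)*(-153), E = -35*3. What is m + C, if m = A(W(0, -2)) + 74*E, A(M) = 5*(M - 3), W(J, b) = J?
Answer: -23915/3 ≈ -7971.7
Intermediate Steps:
E = -105
A(M) = -15 + 5*M (A(M) = 5*(-3 + M) = -15 + 5*M)
m = -7785 (m = (-15 + 5*0) + 74*(-105) = (-15 + 0) - 7770 = -15 - 7770 = -7785)
z = -560/3 (z = (-49 - (-7)*(-153))/6 = (-49 - 1*1071)/6 = (-49 - 1071)/6 = (⅙)*(-1120) = -560/3 ≈ -186.67)
C = -560/3 ≈ -186.67
m + C = -7785 - 560/3 = -23915/3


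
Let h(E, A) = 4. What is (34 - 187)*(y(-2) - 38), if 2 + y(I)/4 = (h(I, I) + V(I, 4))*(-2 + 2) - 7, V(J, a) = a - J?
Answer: 11322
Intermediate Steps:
y(I) = -36 (y(I) = -8 + 4*((4 + (4 - I))*(-2 + 2) - 7) = -8 + 4*((8 - I)*0 - 7) = -8 + 4*(0 - 7) = -8 + 4*(-7) = -8 - 28 = -36)
(34 - 187)*(y(-2) - 38) = (34 - 187)*(-36 - 38) = -153*(-74) = 11322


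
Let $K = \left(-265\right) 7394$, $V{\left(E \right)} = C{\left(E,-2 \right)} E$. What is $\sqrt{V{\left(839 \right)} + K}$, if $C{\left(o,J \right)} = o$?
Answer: $i \sqrt{1255489} \approx 1120.5 i$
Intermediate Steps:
$V{\left(E \right)} = E^{2}$ ($V{\left(E \right)} = E E = E^{2}$)
$K = -1959410$
$\sqrt{V{\left(839 \right)} + K} = \sqrt{839^{2} - 1959410} = \sqrt{703921 - 1959410} = \sqrt{-1255489} = i \sqrt{1255489}$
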